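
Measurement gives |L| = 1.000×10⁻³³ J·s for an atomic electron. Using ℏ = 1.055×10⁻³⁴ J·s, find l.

l = 9

In units of ℏ, |L| ≈ 9.479.
Set l(l+1) = 89.85; the integer solution is l = 9.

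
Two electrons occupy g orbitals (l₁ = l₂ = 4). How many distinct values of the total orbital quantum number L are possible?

By the triangle rule, |l₁ − l₂| ≤ L ≤ l₁ + l₂.
L ∈ {0, 1, 2, 3, 4, 5, 6, 7, 8}.
That is 9 values.

9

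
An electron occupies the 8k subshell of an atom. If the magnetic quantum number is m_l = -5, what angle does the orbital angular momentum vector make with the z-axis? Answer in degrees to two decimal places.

θ ≈ 131.92°

8k means n = 8, l = 7.
|L| = ℏ√(l(l+1)) = 2√14 ℏ.
L_z = m_l ℏ = −5ℏ.
cos θ = L_z/|L| = -5/√56, so θ ≈ 131.92°.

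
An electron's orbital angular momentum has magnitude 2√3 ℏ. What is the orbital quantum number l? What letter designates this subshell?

(|L|/ℏ)² = l(l+1) = 12.
Solving: l = 3.

l = 3 (f orbital)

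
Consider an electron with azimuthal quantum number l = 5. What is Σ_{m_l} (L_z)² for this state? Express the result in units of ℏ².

Σ(L_z)² = 110 ℏ²

The allowed m_l values are -5, -4, -3, -2, -1, 0, 1, 2, 3, 4, 5.
Σ m_l² = 2·(1 + 4 + 9 + 16 + 25) = 110.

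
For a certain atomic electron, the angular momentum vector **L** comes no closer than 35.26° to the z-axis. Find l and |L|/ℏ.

cos θ_min = l/√(l(l+1)) = √(l/(l+1)), so l/(l+1) = cos²(35.26°) = 0.6667.
l = cos²θ/sin²θ ≈ 2.
Then |L| = ℏ√(2·3) = √6 ℏ.

l = 2, |L| = √6 ℏ ≈ 2.449ℏ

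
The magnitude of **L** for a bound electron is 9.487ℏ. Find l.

Since |L|² = l(l+1)ℏ², l(l+1) = 90.
l² + l − 90 = 0 ⇒ l = 9.

l = 9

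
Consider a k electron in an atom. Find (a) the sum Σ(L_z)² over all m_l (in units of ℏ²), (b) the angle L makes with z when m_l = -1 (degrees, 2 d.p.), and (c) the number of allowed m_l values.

Σ(L_z)² = 280 ℏ²; θ(m_l=-1) ≈ 97.68°; 15 values

A k state has l = 7.
Σ m_l² = 280, so Σ(L_z)² = 280 ℏ².
For m_l = -1: cos θ = -1/√56, θ ≈ 97.68°.
There are 2l+1 = 15 values of m_l.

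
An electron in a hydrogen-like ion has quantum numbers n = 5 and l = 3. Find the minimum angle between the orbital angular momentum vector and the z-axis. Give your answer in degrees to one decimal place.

|L| = ℏ√(l(l+1)) = 2√3 ℏ.
The smallest angle corresponds to the largest L_z, i.e. m_l = l = 3, giving L_z = 3ℏ.
cos θ_min = 3/√12, so θ_min ≈ 30.0°.

θ_min ≈ 30.0°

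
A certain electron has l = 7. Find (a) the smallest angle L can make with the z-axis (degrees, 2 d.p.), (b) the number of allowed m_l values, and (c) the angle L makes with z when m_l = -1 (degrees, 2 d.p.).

θ_min ≈ 20.70°; 15 values; θ(m_l=-1) ≈ 97.68°

cos θ_min = 7/√56, so θ_min ≈ 20.70°.
There are 2l+1 = 15 values of m_l.
For m_l = -1: cos θ = -1/√56, θ ≈ 97.68°.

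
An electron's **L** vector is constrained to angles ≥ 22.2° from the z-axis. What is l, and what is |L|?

l = 6, |L| = √42 ℏ ≈ 6.481ℏ

At minimum angle, m_l = l, so cos θ = l/√(l(l+1)); cos²θ = l/(l+1) = 0.8572.
l = cos²θ/sin²θ ≈ 6.
Then |L| = ℏ√(6·7) = √42 ℏ.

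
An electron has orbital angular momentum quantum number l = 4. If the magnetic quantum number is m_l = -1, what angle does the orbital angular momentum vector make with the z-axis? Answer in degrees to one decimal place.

θ ≈ 102.9°

|L| = ℏ√(l(l+1)) = 2√5 ℏ.
L_z = m_l ℏ = −1ℏ.
cos θ = L_z/|L| = -1/√20, so θ ≈ 102.9°.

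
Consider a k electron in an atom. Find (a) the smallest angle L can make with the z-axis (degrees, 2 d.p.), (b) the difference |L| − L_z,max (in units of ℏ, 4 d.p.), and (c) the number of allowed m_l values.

θ_min ≈ 20.70°; |L|−L_z,max ≈ 0.4833ℏ; 15 values

The letter k corresponds to l = 7.
cos θ_min = 7/√56, so θ_min ≈ 20.70°.
|L| − L_z,max = (2√14 − 7)ℏ ≈ 0.4833ℏ.
There are 2l+1 = 15 values of m_l.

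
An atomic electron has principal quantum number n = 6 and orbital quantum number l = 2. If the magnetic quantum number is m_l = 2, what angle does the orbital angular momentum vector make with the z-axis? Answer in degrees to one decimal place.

θ ≈ 35.3°

|L| = √(l(l+1)) ℏ = √6 ℏ.
L_z = m_l ℏ = 2ℏ.
cos θ = L_z/|L| = 2/√6, so θ ≈ 35.3°.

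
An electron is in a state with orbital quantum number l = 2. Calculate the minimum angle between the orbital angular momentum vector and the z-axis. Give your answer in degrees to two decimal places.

θ_min ≈ 35.26°

|L|² = l(l+1)ℏ² = 6ℏ², so |L| = √6 ℏ.
The smallest angle corresponds to the largest L_z, i.e. m_l = l = 2, giving L_z = 2ℏ.
cos θ_min = 2/√6, so θ_min ≈ 35.26°.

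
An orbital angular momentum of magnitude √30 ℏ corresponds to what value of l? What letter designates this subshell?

l = 5 (h orbital)

Since |L|² = l(l+1)ℏ², l(l+1) = 30.
Solving: l = 5.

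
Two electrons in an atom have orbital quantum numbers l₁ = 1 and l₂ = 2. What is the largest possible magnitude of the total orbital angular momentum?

L runs from |1 − 2| = 1 to 1 + 2 = 3.
Allowed values: L = 1, 2, 3.
The largest magnitude corresponds to L = 3: |L_tot| = ℏ√(3·4) = 2√3 ℏ.

|L_tot|_max = 2√3 ℏ ≈ 3.464ℏ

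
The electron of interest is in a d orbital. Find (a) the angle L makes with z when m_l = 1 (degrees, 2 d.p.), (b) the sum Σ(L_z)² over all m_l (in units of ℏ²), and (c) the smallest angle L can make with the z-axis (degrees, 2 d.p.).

θ(m_l=1) ≈ 65.91°; Σ(L_z)² = 10 ℏ²; θ_min ≈ 35.26°

The letter d corresponds to l = 2.
For m_l = 1: cos θ = 1/√6, θ ≈ 65.91°.
Σ m_l² = 10, so Σ(L_z)² = 10 ℏ².
cos θ_min = 2/√6, so θ_min ≈ 35.26°.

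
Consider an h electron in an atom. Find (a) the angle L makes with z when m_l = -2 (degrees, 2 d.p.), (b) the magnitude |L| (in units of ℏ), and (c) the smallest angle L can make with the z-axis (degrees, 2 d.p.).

θ(m_l=-2) ≈ 111.42°; |L| = √30 ℏ ≈ 5.477ℏ; θ_min ≈ 24.09°

For an h orbital, l = 5.
For m_l = -2: cos θ = -2/√30, θ ≈ 111.42°.
|L| = ℏ√(5·6) = √30 ℏ ≈ 5.477ℏ.
cos θ_min = 5/√30, so θ_min ≈ 24.09°.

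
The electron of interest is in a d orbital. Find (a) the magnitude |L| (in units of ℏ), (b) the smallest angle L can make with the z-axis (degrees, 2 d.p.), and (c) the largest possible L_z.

The letter d corresponds to l = 2.
|L| = ℏ√(2·3) = √6 ℏ ≈ 2.449ℏ.
cos θ_min = 2/√6, so θ_min ≈ 35.26°.
L_z,max = lℏ = 2ℏ.

|L| = √6 ℏ ≈ 2.449ℏ; θ_min ≈ 35.26°; L_z,max = 2ℏ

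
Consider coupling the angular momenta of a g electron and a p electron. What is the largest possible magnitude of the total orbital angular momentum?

L runs from |4 − 1| = 3 to 4 + 1 = 5.
Allowed values: L = 3, 4, 5.
The largest magnitude corresponds to L = 5: |L_tot| = ℏ√(5·6) = √30 ℏ.

|L_tot|_max = √30 ℏ ≈ 5.477ℏ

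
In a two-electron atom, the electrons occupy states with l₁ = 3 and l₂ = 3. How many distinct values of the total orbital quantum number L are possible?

By the triangle rule, |l₁ − l₂| ≤ L ≤ l₁ + l₂.
L ∈ {0, 1, 2, 3, 4, 5, 6}.
That is 7 values.

7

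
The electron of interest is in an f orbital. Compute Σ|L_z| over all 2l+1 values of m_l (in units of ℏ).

Σ|L_z| = 12 ℏ

The letter f corresponds to l = 3.
m_l ∈ {-3, -2, -1, 0, 1, 2, 3}.
Σ|m_l| = 2(1+2+…+3) = 12.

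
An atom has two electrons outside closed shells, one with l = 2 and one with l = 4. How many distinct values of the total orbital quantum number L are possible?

5

L runs from |2 − 4| = 2 to 2 + 4 = 6.
L ∈ {2, 3, 4, 5, 6}.
That is 5 values.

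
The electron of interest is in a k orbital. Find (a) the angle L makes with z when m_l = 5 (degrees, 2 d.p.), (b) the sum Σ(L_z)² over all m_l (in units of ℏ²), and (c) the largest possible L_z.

A k state has l = 7.
For m_l = 5: cos θ = 5/√56, θ ≈ 48.08°.
Σ m_l² = 280, so Σ(L_z)² = 280 ℏ².
L_z,max = lℏ = 7ℏ.

θ(m_l=5) ≈ 48.08°; Σ(L_z)² = 280 ℏ²; L_z,max = 7ℏ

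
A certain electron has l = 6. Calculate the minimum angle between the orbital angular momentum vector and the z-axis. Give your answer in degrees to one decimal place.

θ_min ≈ 22.2°

|L|² = l(l+1)ℏ² = 42ℏ², so |L| = √42 ℏ.
The smallest angle corresponds to the largest L_z, i.e. m_l = l = 6, giving L_z = 6ℏ.
cos θ_min = 6/√42, so θ_min ≈ 22.2°.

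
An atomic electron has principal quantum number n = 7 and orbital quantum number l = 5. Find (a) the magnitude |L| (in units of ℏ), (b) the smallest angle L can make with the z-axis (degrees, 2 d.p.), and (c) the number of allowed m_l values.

|L| = ℏ√(5·6) = √30 ℏ ≈ 5.477ℏ.
cos θ_min = 5/√30, so θ_min ≈ 24.09°.
There are 2l+1 = 11 values of m_l.

|L| = √30 ℏ ≈ 5.477ℏ; θ_min ≈ 24.09°; 11 values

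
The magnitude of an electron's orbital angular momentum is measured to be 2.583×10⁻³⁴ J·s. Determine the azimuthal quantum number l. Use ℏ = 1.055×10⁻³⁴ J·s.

Dividing by ℏ: |L|/ℏ ≈ 2.448.
l(l+1) ≈ 2.448² ≈ 5.99, so l = 2.

l = 2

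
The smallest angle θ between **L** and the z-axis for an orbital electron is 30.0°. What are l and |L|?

cos θ_min = l/√(l(l+1)) = √(l/(l+1)), so l/(l+1) = cos²(30.0°) = 0.7500.
l = cos²θ/sin²θ ≈ 3.
Then |L| = ℏ√(3·4) = 2√3 ℏ.

l = 3, |L| = 2√3 ℏ ≈ 3.464ℏ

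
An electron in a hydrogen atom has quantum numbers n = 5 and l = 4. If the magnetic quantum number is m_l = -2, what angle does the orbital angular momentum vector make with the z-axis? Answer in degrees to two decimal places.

θ ≈ 116.57°

|L|² = l(l+1)ℏ² = 20ℏ², so |L| = 2√5 ℏ.
L_z = m_l ℏ = −2ℏ.
cos θ = L_z/|L| = -2/√20, so θ ≈ 116.57°.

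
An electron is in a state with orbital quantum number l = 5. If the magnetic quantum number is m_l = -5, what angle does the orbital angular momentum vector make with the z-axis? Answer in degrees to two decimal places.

|L| = ℏ√(l(l+1)) = √30 ℏ.
L_z = m_l ℏ = −5ℏ.
cos θ = L_z/|L| = -5/√30, so θ ≈ 155.91°.

θ ≈ 155.91°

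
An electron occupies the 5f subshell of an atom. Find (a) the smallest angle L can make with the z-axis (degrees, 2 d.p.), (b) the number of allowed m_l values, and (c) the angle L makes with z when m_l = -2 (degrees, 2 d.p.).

For 5f, l = 3.
cos θ_min = 3/√12, so θ_min ≈ 30.00°.
There are 2l+1 = 7 values of m_l.
For m_l = -2: cos θ = -2/√12, θ ≈ 125.26°.

θ_min ≈ 30.00°; 7 values; θ(m_l=-2) ≈ 125.26°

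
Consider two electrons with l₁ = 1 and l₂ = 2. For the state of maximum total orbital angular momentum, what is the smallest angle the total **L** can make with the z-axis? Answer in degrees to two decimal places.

θ_min ≈ 30.00°

L runs from |1 − 2| = 1 to 1 + 2 = 3.
L ∈ {1, 2, 3}.
The maximum is L = 3, with |L_tot| = ℏ√(3·4) = 2√3 ℏ.
The minimum angle with z is arccos(3/√12) ≈ 30.00°.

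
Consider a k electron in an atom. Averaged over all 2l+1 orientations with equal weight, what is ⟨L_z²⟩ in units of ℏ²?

The letter k corresponds to l = 7.
m_l ∈ {-7, -6, -5, -4, -3, -2, -1, 0, 1, 2, 3, 4, 5, 6, 7}.
⟨L_z²⟩ = ℏ²·l(l+1)/3 = 18.67ℏ².

⟨L_z²⟩ = 18.67 ℏ²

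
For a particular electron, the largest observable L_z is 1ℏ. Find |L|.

Since max m_l = l, l = 1.
|L| = √(l(l+1)) ℏ = √2 ℏ.

|L| = √2 ℏ ≈ 1.414ℏ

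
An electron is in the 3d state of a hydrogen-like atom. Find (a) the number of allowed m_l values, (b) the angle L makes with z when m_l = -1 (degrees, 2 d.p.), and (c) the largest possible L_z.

3d means n = 3, l = 2.
There are 2l+1 = 5 values of m_l.
For m_l = -1: cos θ = -1/√6, θ ≈ 114.09°.
L_z,max = lℏ = 2ℏ.

5 values; θ(m_l=-1) ≈ 114.09°; L_z,max = 2ℏ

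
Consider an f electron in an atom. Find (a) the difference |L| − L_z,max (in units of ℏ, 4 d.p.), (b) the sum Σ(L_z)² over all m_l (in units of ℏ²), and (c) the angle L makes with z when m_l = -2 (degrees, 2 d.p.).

|L|−L_z,max ≈ 0.4641ℏ; Σ(L_z)² = 28 ℏ²; θ(m_l=-2) ≈ 125.26°

An f state has l = 3.
|L| − L_z,max = (2√3 − 3)ℏ ≈ 0.4641ℏ.
Σ m_l² = 28, so Σ(L_z)² = 28 ℏ².
For m_l = -2: cos θ = -2/√12, θ ≈ 125.26°.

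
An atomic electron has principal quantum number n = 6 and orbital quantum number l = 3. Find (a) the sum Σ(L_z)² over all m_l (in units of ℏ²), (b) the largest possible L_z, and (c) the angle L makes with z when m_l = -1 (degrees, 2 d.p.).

Σ(L_z)² = 28 ℏ²; L_z,max = 3ℏ; θ(m_l=-1) ≈ 106.78°

Σ m_l² = 28, so Σ(L_z)² = 28 ℏ².
L_z,max = lℏ = 3ℏ.
For m_l = -1: cos θ = -1/√12, θ ≈ 106.78°.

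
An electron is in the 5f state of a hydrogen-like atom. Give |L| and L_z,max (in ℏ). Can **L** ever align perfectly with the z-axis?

No: L_z,max = 3ℏ < |L| = 2√3 ℏ ≈ 3.464ℏ

The 5f subshell has l = 3.
|L| = 2√3 ℏ ≈ 3.4641ℏ, while L_z,max = lℏ = 3ℏ.
Since |L| > L_z,max, the vector can never point exactly along z; the closest it comes is θ_min = arccos(3/√12) ≈ 30.0°.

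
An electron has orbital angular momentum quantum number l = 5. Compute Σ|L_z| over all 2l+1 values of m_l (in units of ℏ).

m_l runs from −5 to 5, i.e. {-5, -4, -3, -2, -1, 0, 1, 2, 3, 4, 5}.
Σ|m_l| = l(l+1) = 30.

Σ|L_z| = 30 ℏ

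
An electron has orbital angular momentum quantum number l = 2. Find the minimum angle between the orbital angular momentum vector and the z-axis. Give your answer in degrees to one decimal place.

|L| = √(l(l+1)) ℏ = √6 ℏ.
The smallest angle corresponds to the largest L_z, i.e. m_l = l = 2, giving L_z = 2ℏ.
cos θ_min = 2/√6, so θ_min ≈ 35.3°.

θ_min ≈ 35.3°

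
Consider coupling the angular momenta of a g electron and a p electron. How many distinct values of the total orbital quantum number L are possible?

3

By the triangle rule, |l₁ − l₂| ≤ L ≤ l₁ + l₂.
L ∈ {3, 4, 5}.
That is 3 values.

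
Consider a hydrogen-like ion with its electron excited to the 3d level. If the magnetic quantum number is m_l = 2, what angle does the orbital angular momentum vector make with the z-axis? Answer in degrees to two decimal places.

θ ≈ 35.26°

The 3d level has l = 2.
|L| = √(l(l+1)) ℏ = √6 ℏ.
L_z = m_l ℏ = 2ℏ.
cos θ = L_z/|L| = 2/√6, so θ ≈ 35.26°.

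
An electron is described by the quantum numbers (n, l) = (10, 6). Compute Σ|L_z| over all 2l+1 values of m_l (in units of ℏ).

m_l ∈ {-6, -5, -4, -3, -2, -1, 0, 1, 2, 3, 4, 5, 6}.
Σ|m_l| = 2(1+2+…+6) = 42.

Σ|L_z| = 42 ℏ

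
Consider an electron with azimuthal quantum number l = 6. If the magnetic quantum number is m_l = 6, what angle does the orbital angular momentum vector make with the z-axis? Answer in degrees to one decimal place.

|L| = √(l(l+1)) ℏ = √42 ℏ.
L_z = m_l ℏ = 6ℏ.
cos θ = L_z/|L| = 6/√42, so θ ≈ 22.2°.

θ ≈ 22.2°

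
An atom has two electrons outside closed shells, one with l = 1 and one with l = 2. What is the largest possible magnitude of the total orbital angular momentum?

|L_tot|_max = 2√3 ℏ ≈ 3.464ℏ

By the triangle rule, |l₁ − l₂| ≤ L ≤ l₁ + l₂.
So L can be 1, 2, 3.
The largest magnitude corresponds to L = 3: |L_tot| = ℏ√(3·4) = 2√3 ℏ.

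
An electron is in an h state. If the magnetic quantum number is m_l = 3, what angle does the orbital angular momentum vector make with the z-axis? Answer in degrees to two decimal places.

An h state has l = 5.
|L|² = l(l+1)ℏ² = 30ℏ², so |L| = √30 ℏ.
L_z = m_l ℏ = 3ℏ.
cos θ = L_z/|L| = 3/√30, so θ ≈ 56.79°.

θ ≈ 56.79°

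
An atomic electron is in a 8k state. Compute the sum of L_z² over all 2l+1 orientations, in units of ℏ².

The 8k subshell has l = 7.
m_l ∈ {-7, -6, -5, -4, -3, -2, -1, 0, 1, 2, 3, 4, 5, 6, 7}.
Summing m² from −7 to 7: Σ m_l² = 280.

Σ(L_z)² = 280 ℏ²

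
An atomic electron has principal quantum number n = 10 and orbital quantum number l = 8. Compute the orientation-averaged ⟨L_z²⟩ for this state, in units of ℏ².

The allowed m_l values are -8, -7, -6, -5, -4, -3, -2, -1, 0, 1, 2, 3, 4, 5, 6, 7, 8.
⟨L_z²⟩ = ℏ²·(Σ m_l²)/(2l+1) = ℏ²·408/17 = 24ℏ².

⟨L_z²⟩ = 24 ℏ²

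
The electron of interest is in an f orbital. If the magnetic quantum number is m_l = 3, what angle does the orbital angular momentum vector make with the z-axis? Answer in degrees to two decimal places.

θ ≈ 30.00°

For an f orbital, l = 3.
|L| = ℏ√(l(l+1)) = 2√3 ℏ.
L_z = m_l ℏ = 3ℏ.
cos θ = L_z/|L| = 3/√12, so θ ≈ 30.00°.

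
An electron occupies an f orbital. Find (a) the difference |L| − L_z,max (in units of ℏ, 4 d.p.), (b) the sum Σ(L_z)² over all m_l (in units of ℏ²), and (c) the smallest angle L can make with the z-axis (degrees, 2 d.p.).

An f state has l = 3.
|L| − L_z,max = (2√3 − 3)ℏ ≈ 0.4641ℏ.
Σ m_l² = 28, so Σ(L_z)² = 28 ℏ².
cos θ_min = 3/√12, so θ_min ≈ 30.00°.

|L|−L_z,max ≈ 0.4641ℏ; Σ(L_z)² = 28 ℏ²; θ_min ≈ 30.00°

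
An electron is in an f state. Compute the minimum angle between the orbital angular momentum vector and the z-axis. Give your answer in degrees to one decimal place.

For an f orbital, l = 3.
|L|² = l(l+1)ℏ² = 12ℏ², so |L| = 2√3 ℏ.
The smallest angle corresponds to the largest L_z, i.e. m_l = l = 3, giving L_z = 3ℏ.
cos θ_min = 3/√12, so θ_min ≈ 30.0°.

θ_min ≈ 30.0°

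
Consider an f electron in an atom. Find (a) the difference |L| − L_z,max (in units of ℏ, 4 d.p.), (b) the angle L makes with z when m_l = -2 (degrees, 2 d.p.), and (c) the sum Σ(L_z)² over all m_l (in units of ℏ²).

|L|−L_z,max ≈ 0.4641ℏ; θ(m_l=-2) ≈ 125.26°; Σ(L_z)² = 28 ℏ²

An f state has l = 3.
|L| − L_z,max = (2√3 − 3)ℏ ≈ 0.4641ℏ.
For m_l = -2: cos θ = -2/√12, θ ≈ 125.26°.
Σ m_l² = 28, so Σ(L_z)² = 28 ℏ².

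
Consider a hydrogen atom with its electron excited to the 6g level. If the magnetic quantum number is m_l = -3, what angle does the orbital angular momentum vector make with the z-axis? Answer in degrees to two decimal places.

The 6g level has l = 4.
|L|² = l(l+1)ℏ² = 20ℏ², so |L| = 2√5 ℏ.
L_z = m_l ℏ = −3ℏ.
cos θ = L_z/|L| = -3/√20, so θ ≈ 132.13°.

θ ≈ 132.13°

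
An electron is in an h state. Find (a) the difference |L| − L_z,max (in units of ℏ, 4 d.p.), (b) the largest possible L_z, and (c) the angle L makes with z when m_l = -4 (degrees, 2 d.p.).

For an h orbital, l = 5.
|L| − L_z,max = (√30 − 5)ℏ ≈ 0.4772ℏ.
L_z,max = lℏ = 5ℏ.
For m_l = -4: cos θ = -4/√30, θ ≈ 136.91°.

|L|−L_z,max ≈ 0.4772ℏ; L_z,max = 5ℏ; θ(m_l=-4) ≈ 136.91°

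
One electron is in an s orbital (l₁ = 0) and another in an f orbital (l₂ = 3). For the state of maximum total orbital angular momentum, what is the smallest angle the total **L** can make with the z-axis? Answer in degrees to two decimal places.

By the triangle rule, |l₁ − l₂| ≤ L ≤ l₁ + l₂.
So L can be 3.
The maximum is L = 3, with |L_tot| = ℏ√(3·4) = 2√3 ℏ.
The minimum angle with z is arccos(3/√12) ≈ 30.00°.

θ_min ≈ 30.00°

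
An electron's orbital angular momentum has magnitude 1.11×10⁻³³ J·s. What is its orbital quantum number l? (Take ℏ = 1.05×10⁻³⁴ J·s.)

l = 10

|L|/ℏ = (1.11×10⁻³³)/(1.05×10⁻³⁴) ≈ 10.571.
(|L|/ℏ)² = l(l+1) ≈ 111.76 ⇒ l = 10.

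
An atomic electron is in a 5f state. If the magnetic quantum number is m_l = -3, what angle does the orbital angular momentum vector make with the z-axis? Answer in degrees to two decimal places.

The 5f subshell has l = 3.
|L|² = l(l+1)ℏ² = 12ℏ², so |L| = 2√3 ℏ.
L_z = m_l ℏ = −3ℏ.
cos θ = L_z/|L| = -3/√12, so θ ≈ 150.00°.

θ ≈ 150.00°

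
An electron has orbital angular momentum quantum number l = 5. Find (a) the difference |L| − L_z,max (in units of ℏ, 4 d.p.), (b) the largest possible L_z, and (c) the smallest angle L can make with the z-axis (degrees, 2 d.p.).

|L|−L_z,max ≈ 0.4772ℏ; L_z,max = 5ℏ; θ_min ≈ 24.09°

|L| − L_z,max = (√30 − 5)ℏ ≈ 0.4772ℏ.
L_z,max = lℏ = 5ℏ.
cos θ_min = 5/√30, so θ_min ≈ 24.09°.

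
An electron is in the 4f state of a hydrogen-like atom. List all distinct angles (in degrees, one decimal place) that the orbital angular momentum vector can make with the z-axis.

θ ∈ {30.0°, 54.7°, 73.2°, 90.0°, 106.8°, 125.3°, 150.0°}

For 4f, l = 3.
|L| = √(l(l+1)) ℏ = 2√3 ℏ.
cos θ = m_l/√12 for each m_l ∈ {-3, -2, -1, 0, 1, 2, 3}.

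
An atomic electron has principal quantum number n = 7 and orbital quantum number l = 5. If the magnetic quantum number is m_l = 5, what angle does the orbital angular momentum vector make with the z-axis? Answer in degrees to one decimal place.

|L| = √(l(l+1)) ℏ = √30 ℏ.
L_z = m_l ℏ = 5ℏ.
cos θ = L_z/|L| = 5/√30, so θ ≈ 24.1°.

θ ≈ 24.1°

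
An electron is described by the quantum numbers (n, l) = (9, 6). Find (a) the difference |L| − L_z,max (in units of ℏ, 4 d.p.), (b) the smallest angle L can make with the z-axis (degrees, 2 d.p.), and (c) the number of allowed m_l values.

|L|−L_z,max ≈ 0.4807ℏ; θ_min ≈ 22.21°; 13 values

|L| − L_z,max = (√42 − 6)ℏ ≈ 0.4807ℏ.
cos θ_min = 6/√42, so θ_min ≈ 22.21°.
There are 2l+1 = 13 values of m_l.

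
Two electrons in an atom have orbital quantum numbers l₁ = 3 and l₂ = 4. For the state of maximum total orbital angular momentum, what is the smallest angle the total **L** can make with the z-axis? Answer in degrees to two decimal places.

θ_min ≈ 20.70°

The total orbital quantum number L ranges from |l₁ − l₂| to l₁ + l₂ in integer steps.
L ∈ {1, 2, 3, 4, 5, 6, 7}.
The maximum is L = 7, with |L_tot| = ℏ√(7·8) = 2√14 ℏ.
The minimum angle with z is arccos(7/√56) ≈ 20.70°.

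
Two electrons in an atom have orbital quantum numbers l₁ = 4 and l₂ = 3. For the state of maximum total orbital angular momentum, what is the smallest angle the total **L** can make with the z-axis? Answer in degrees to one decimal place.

Angular momentum addition gives L = |l₁ − l₂|, …, l₁ + l₂.
Allowed values: L = 1, 2, 3, 4, 5, 6, 7.
The maximum is L = 7, with |L_tot| = ℏ√(7·8) = 2√14 ℏ.
The minimum angle with z is arccos(7/√56) ≈ 20.7°.

θ_min ≈ 20.7°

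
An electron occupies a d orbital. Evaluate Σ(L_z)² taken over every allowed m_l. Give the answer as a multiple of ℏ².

Σ(L_z)² = 10 ℏ²

A d state has l = 2.
m_l ∈ {-2, -1, 0, 1, 2}.
Σ m_l² = 2·(1 + 4) = 10.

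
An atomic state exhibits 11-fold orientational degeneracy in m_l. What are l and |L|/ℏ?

11 = 2l + 1, so l = (11−1)/2 = 5.
Then |L| = √(l(l+1)) ℏ = √30 ℏ.

l = 5, |L| = √30 ℏ ≈ 5.477ℏ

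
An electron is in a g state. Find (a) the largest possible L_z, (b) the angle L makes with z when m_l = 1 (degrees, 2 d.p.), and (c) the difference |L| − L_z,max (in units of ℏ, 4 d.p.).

L_z,max = 4ℏ; θ(m_l=1) ≈ 77.08°; |L|−L_z,max ≈ 0.4721ℏ

A g state has l = 4.
L_z,max = lℏ = 4ℏ.
For m_l = 1: cos θ = 1/√20, θ ≈ 77.08°.
|L| − L_z,max = (2√5 − 4)ℏ ≈ 0.4721ℏ.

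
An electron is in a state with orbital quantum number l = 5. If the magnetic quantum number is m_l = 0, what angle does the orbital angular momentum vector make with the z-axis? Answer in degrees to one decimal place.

|L|² = l(l+1)ℏ² = 30ℏ², so |L| = √30 ℏ.
L_z = m_l ℏ = 0ℏ.
cos θ = L_z/|L| = 0/√30, so θ ≈ 90.0°.

θ ≈ 90.0°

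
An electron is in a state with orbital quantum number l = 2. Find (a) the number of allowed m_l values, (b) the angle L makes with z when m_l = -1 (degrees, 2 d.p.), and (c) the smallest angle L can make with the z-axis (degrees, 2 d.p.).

There are 2l+1 = 5 values of m_l.
For m_l = -1: cos θ = -1/√6, θ ≈ 114.09°.
cos θ_min = 2/√6, so θ_min ≈ 35.26°.

5 values; θ(m_l=-1) ≈ 114.09°; θ_min ≈ 35.26°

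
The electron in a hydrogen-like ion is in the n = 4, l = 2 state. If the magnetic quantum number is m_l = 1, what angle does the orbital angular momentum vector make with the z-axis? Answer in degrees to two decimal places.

|L| = √(l(l+1)) ℏ = √6 ℏ.
L_z = m_l ℏ = 1ℏ.
cos θ = L_z/|L| = 1/√6, so θ ≈ 65.91°.

θ ≈ 65.91°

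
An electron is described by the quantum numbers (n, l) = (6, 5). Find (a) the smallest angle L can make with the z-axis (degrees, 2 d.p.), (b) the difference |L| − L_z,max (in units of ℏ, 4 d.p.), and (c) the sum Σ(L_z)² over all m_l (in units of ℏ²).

cos θ_min = 5/√30, so θ_min ≈ 24.09°.
|L| − L_z,max = (√30 − 5)ℏ ≈ 0.4772ℏ.
Σ m_l² = 110, so Σ(L_z)² = 110 ℏ².

θ_min ≈ 24.09°; |L|−L_z,max ≈ 0.4772ℏ; Σ(L_z)² = 110 ℏ²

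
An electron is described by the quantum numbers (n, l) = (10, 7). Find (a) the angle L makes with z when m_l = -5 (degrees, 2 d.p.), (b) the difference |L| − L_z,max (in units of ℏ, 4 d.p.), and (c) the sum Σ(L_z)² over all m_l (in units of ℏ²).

For m_l = -5: cos θ = -5/√56, θ ≈ 131.92°.
|L| − L_z,max = (2√14 − 7)ℏ ≈ 0.4833ℏ.
Σ m_l² = 280, so Σ(L_z)² = 280 ℏ².

θ(m_l=-5) ≈ 131.92°; |L|−L_z,max ≈ 0.4833ℏ; Σ(L_z)² = 280 ℏ²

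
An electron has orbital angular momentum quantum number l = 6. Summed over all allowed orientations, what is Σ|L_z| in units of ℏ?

Σ|L_z| = 42 ℏ

m_l runs from −6 to 6, i.e. {-6, -5, -4, -3, -2, -1, 0, 1, 2, 3, 4, 5, 6}.
Σ|m_l| = 2·6(6+1)/2 = 42.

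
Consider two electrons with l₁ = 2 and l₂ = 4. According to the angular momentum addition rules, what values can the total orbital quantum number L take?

L runs from |2 − 4| = 2 to 2 + 4 = 6.
So L can be 2, 3, 4, 5, 6.

L = 2, 3, 4, 5, 6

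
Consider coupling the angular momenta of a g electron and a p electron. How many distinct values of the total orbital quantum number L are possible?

3

By the triangle rule, |l₁ − l₂| ≤ L ≤ l₁ + l₂.
Allowed values: L = 3, 4, 5.
That is 3 values.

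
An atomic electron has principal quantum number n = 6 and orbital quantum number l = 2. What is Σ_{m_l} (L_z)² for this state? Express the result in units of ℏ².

Σ(L_z)² = 10 ℏ²

m_l ∈ {-2, -1, 0, 1, 2}.
Σ m_l² = l(l+1)(2l+1)/3 = 2·3·5/3 = 10.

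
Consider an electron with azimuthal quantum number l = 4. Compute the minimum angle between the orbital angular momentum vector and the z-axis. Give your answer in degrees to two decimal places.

|L| = ℏ√(l(l+1)) = 2√5 ℏ.
The smallest angle corresponds to the largest L_z, i.e. m_l = l = 4, giving L_z = 4ℏ.
cos θ_min = 4/√20, so θ_min ≈ 26.57°.

θ_min ≈ 26.57°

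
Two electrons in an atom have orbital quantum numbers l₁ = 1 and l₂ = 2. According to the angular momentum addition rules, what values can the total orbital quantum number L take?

L = 1, 2, 3

The total orbital quantum number L ranges from |l₁ − l₂| to l₁ + l₂ in integer steps.
Allowed values: L = 1, 2, 3.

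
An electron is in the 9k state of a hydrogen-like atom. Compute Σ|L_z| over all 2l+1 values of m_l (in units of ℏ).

Σ|L_z| = 56 ℏ

9k means n = 9, l = 7.
The allowed m_l values are -7, -6, -5, -4, -3, -2, -1, 0, 1, 2, 3, 4, 5, 6, 7.
Σ|m_l| = 2(1+2+…+7) = 56.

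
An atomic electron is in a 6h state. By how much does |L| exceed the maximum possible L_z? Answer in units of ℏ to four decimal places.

|L| − L_z,max ≈ 0.4772ℏ

6h means n = 6, l = 5.
|L| = √30 ℏ ≈ 5.4772ℏ, while L_z,max = lℏ = 5ℏ.
The difference is (√30 − 5)ℏ ≈ 0.4772ℏ.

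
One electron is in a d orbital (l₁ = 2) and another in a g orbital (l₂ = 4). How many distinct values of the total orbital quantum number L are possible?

5

Angular momentum addition gives L = |l₁ − l₂|, …, l₁ + l₂.
L ∈ {2, 3, 4, 5, 6}.
That is 5 values.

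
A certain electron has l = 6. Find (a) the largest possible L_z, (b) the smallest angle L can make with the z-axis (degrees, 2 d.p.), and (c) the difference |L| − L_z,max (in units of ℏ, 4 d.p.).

L_z,max = lℏ = 6ℏ.
cos θ_min = 6/√42, so θ_min ≈ 22.21°.
|L| − L_z,max = (√42 − 6)ℏ ≈ 0.4807ℏ.

L_z,max = 6ℏ; θ_min ≈ 22.21°; |L|−L_z,max ≈ 0.4807ℏ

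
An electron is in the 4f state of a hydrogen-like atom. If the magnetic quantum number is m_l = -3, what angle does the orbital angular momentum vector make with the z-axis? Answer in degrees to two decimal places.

θ ≈ 150.00°

4f means n = 4, l = 3.
|L| = √(l(l+1)) ℏ = 2√3 ℏ.
L_z = m_l ℏ = −3ℏ.
cos θ = L_z/|L| = -3/√12, so θ ≈ 150.00°.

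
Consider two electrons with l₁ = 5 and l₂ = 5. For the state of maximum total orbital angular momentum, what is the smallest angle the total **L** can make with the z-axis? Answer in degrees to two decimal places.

By the triangle rule, |l₁ − l₂| ≤ L ≤ l₁ + l₂.
L ∈ {0, 1, 2, 3, 4, 5, 6, 7, 8, 9, 10}.
The maximum is L = 10, with |L_tot| = ℏ√(10·11) = √110 ℏ.
The minimum angle with z is arccos(10/√110) ≈ 17.55°.

θ_min ≈ 17.55°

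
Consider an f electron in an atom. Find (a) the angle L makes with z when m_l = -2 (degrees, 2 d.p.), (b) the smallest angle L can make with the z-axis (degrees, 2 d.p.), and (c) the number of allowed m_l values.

θ(m_l=-2) ≈ 125.26°; θ_min ≈ 30.00°; 7 values

The letter f corresponds to l = 3.
For m_l = -2: cos θ = -2/√12, θ ≈ 125.26°.
cos θ_min = 3/√12, so θ_min ≈ 30.00°.
There are 2l+1 = 7 values of m_l.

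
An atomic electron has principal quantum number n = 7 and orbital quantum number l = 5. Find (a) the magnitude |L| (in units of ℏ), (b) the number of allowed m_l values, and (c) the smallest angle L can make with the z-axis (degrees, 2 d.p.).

|L| = √30 ℏ ≈ 5.477ℏ; 11 values; θ_min ≈ 24.09°

|L| = ℏ√(5·6) = √30 ℏ ≈ 5.477ℏ.
There are 2l+1 = 11 values of m_l.
cos θ_min = 5/√30, so θ_min ≈ 24.09°.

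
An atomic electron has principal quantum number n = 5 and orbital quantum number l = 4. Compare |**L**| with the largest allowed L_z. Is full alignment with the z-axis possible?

No: L_z,max = 4ℏ < |L| = 2√5 ℏ ≈ 4.472ℏ

|L| = 2√5 ℏ ≈ 4.4721ℏ, while L_z,max = lℏ = 4ℏ.
Since |L| > L_z,max, the vector can never point exactly along z; the closest it comes is θ_min = arccos(4/√20) ≈ 26.6°.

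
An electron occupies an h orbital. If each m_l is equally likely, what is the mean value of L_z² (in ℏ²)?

An h state has l = 5.
m_l runs from −5 to 5, i.e. {-5, -4, -3, -2, -1, 0, 1, 2, 3, 4, 5}.
⟨L_z²⟩ = ℏ²·l(l+1)/3 = 10ℏ².

⟨L_z²⟩ = 10 ℏ²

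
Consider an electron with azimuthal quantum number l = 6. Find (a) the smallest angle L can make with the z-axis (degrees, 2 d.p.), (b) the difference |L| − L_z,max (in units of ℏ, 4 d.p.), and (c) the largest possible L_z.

cos θ_min = 6/√42, so θ_min ≈ 22.21°.
|L| − L_z,max = (√42 − 6)ℏ ≈ 0.4807ℏ.
L_z,max = lℏ = 6ℏ.

θ_min ≈ 22.21°; |L|−L_z,max ≈ 0.4807ℏ; L_z,max = 6ℏ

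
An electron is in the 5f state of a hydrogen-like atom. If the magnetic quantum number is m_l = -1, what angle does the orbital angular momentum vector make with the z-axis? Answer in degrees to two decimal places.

θ ≈ 106.78°

The 5f subshell has l = 3.
|L|² = l(l+1)ℏ² = 12ℏ², so |L| = 2√3 ℏ.
L_z = m_l ℏ = −1ℏ.
cos θ = L_z/|L| = -1/√12, so θ ≈ 106.78°.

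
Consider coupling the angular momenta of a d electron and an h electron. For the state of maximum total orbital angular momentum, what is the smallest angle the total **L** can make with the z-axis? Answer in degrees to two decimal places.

L runs from |2 − 5| = 3 to 2 + 5 = 7.
Allowed values: L = 3, 4, 5, 6, 7.
The maximum is L = 7, with |L_tot| = ℏ√(7·8) = 2√14 ℏ.
The minimum angle with z is arccos(7/√56) ≈ 20.70°.

θ_min ≈ 20.70°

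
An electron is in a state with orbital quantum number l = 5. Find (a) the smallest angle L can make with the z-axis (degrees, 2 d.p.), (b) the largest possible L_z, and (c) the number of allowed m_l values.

cos θ_min = 5/√30, so θ_min ≈ 24.09°.
L_z,max = lℏ = 5ℏ.
There are 2l+1 = 11 values of m_l.

θ_min ≈ 24.09°; L_z,max = 5ℏ; 11 values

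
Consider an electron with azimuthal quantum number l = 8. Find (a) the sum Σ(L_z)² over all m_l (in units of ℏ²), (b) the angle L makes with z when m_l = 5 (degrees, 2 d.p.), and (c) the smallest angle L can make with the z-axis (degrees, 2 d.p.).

Σ(L_z)² = 408 ℏ²; θ(m_l=5) ≈ 53.90°; θ_min ≈ 19.47°

Σ m_l² = 408, so Σ(L_z)² = 408 ℏ².
For m_l = 5: cos θ = 5/√72, θ ≈ 53.90°.
cos θ_min = 8/√72, so θ_min ≈ 19.47°.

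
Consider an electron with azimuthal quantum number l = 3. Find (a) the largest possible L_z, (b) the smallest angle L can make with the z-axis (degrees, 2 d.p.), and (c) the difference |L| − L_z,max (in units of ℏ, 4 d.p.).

L_z,max = lℏ = 3ℏ.
cos θ_min = 3/√12, so θ_min ≈ 30.00°.
|L| − L_z,max = (2√3 − 3)ℏ ≈ 0.4641ℏ.

L_z,max = 3ℏ; θ_min ≈ 30.00°; |L|−L_z,max ≈ 0.4641ℏ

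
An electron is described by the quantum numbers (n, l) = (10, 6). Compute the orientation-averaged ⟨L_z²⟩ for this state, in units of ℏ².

⟨L_z²⟩ = 14 ℏ²

m_l runs from −6 to 6, i.e. {-6, -5, -4, -3, -2, -1, 0, 1, 2, 3, 4, 5, 6}.
Average of L_z² over 13 states: 182/13 ℏ² = 14 ℏ².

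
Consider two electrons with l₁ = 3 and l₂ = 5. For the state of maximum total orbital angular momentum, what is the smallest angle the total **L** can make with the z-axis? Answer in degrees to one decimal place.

The total orbital quantum number L ranges from |l₁ − l₂| to l₁ + l₂ in integer steps.
Allowed values: L = 2, 3, 4, 5, 6, 7, 8.
The maximum is L = 8, with |L_tot| = ℏ√(8·9) = 6√2 ℏ.
The minimum angle with z is arccos(8/√72) ≈ 19.5°.

θ_min ≈ 19.5°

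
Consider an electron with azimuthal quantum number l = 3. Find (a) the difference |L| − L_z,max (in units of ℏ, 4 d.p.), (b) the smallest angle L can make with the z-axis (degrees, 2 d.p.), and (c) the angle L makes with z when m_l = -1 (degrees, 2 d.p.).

|L| − L_z,max = (2√3 − 3)ℏ ≈ 0.4641ℏ.
cos θ_min = 3/√12, so θ_min ≈ 30.00°.
For m_l = -1: cos θ = -1/√12, θ ≈ 106.78°.

|L|−L_z,max ≈ 0.4641ℏ; θ_min ≈ 30.00°; θ(m_l=-1) ≈ 106.78°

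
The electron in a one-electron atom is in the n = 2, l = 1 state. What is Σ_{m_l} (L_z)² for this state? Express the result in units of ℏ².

m_l ∈ {-1, 0, 1}.
Σ m_l² = l(l+1)(2l+1)/3 = 1·2·3/3 = 2.

Σ(L_z)² = 2 ℏ²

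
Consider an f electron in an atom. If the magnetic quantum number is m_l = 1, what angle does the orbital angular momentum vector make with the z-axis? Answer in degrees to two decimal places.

The letter f corresponds to l = 3.
|L|² = l(l+1)ℏ² = 12ℏ², so |L| = 2√3 ℏ.
L_z = m_l ℏ = 1ℏ.
cos θ = L_z/|L| = 1/√12, so θ ≈ 73.22°.

θ ≈ 73.22°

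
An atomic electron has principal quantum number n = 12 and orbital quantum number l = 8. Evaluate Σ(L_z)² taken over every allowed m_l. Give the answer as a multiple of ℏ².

m_l ∈ {-8, -7, -6, -5, -4, -3, -2, -1, 0, 1, 2, 3, 4, 5, 6, 7, 8}.
Σ m_l² = l(l+1)(2l+1)/3 = 8·9·17/3 = 408.

Σ(L_z)² = 408 ℏ²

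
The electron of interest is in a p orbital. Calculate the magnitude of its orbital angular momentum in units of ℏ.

A p state has l = 1.
|L| = ℏ√(l(l+1)) = ℏ√(1·2) = √2 ℏ

|L| = √2 ℏ ≈ 1.414ℏ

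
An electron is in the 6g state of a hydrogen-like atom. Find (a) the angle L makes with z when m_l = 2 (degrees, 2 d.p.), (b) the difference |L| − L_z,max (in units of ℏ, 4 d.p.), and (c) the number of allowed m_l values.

θ(m_l=2) ≈ 63.43°; |L|−L_z,max ≈ 0.4721ℏ; 9 values

6g means n = 6, l = 4.
For m_l = 2: cos θ = 2/√20, θ ≈ 63.43°.
|L| − L_z,max = (2√5 − 4)ℏ ≈ 0.4721ℏ.
There are 2l+1 = 9 values of m_l.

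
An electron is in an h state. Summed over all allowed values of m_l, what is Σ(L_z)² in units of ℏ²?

The letter h corresponds to l = 5.
m_l runs from −5 to 5, i.e. {-5, -4, -3, -2, -1, 0, 1, 2, 3, 4, 5}.
Σ m_l² = 2·(1 + 4 + 9 + 16 + 25) = 110.

Σ(L_z)² = 110 ℏ²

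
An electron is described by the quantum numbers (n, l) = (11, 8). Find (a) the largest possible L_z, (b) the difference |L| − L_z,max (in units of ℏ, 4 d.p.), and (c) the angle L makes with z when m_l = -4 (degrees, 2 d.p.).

L_z,max = lℏ = 8ℏ.
|L| − L_z,max = (6√2 − 8)ℏ ≈ 0.4853ℏ.
For m_l = -4: cos θ = -4/√72, θ ≈ 118.13°.

L_z,max = 8ℏ; |L|−L_z,max ≈ 0.4853ℏ; θ(m_l=-4) ≈ 118.13°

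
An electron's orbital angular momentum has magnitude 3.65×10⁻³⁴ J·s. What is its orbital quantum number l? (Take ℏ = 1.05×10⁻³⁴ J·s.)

l = 3

|L|/ℏ = (3.65×10⁻³⁴)/(1.05×10⁻³⁴) ≈ 3.476.
(|L|/ℏ)² = l(l+1) ≈ 12.08 ⇒ l = 3.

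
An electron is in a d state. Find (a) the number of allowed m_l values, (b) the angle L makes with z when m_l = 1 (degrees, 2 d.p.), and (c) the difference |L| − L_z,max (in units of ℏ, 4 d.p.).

A d state has l = 2.
There are 2l+1 = 5 values of m_l.
For m_l = 1: cos θ = 1/√6, θ ≈ 65.91°.
|L| − L_z,max = (√6 − 2)ℏ ≈ 0.4495ℏ.

5 values; θ(m_l=1) ≈ 65.91°; |L|−L_z,max ≈ 0.4495ℏ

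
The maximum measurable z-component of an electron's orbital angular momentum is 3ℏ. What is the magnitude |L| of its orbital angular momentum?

|L| = 2√3 ℏ ≈ 3.464ℏ

L_z,max = lℏ, so l = 3.
Then |L| = ℏ√(3·4) = 2√3 ℏ.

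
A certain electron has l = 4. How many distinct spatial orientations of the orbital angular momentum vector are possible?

9

The number of m_l values is 2l + 1 = 2·4 + 1 = 9.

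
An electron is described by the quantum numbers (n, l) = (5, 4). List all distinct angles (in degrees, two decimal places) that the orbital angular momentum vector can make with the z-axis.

|L| = √(l(l+1)) ℏ = 2√5 ℏ.
cos θ = m_l/√20 for each m_l ∈ {-4, -3, -2, -1, 0, 1, 2, 3, 4}.

θ ∈ {26.57°, 47.87°, 63.43°, 77.08°, 90.00°, 102.92°, 116.57°, 132.13°, 153.43°}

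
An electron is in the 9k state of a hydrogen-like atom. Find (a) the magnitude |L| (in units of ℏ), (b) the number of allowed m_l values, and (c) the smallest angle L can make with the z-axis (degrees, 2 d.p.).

The 9k subshell has l = 7.
|L| = ℏ√(7·8) = 2√14 ℏ ≈ 7.483ℏ.
There are 2l+1 = 15 values of m_l.
cos θ_min = 7/√56, so θ_min ≈ 20.70°.

|L| = 2√14 ℏ ≈ 7.483ℏ; 15 values; θ_min ≈ 20.70°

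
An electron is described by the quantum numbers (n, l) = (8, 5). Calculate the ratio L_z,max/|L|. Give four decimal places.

L_z,max/|L| = 0.9129

|L| = √30 ℏ ≈ 5.4772ℏ, while L_z,max = lℏ = 5ℏ.
L_z,max/|L| = 5/√30 = 0.9129.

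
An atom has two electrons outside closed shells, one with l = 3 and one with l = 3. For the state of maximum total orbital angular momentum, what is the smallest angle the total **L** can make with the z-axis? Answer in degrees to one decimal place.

θ_min ≈ 22.2°

By the triangle rule, |l₁ − l₂| ≤ L ≤ l₁ + l₂.
Allowed values: L = 0, 1, 2, 3, 4, 5, 6.
The maximum is L = 6, with |L_tot| = ℏ√(6·7) = √42 ℏ.
The minimum angle with z is arccos(6/√42) ≈ 22.2°.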